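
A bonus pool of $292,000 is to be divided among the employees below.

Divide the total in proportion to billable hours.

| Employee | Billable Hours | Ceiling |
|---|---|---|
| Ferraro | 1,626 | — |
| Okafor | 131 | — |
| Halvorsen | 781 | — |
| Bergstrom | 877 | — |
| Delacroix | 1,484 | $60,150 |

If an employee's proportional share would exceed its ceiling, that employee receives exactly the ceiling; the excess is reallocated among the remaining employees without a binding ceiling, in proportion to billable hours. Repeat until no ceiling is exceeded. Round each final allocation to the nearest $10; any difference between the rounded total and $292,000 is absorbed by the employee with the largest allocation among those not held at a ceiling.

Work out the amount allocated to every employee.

Ferraro: $110,400 | Okafor: $8,890 | Halvorsen: $53,020 | Bergstrom: $59,540 | Delacroix: $60,150

Sum of billable hours: 4,899.
Proportional shares (ignoring caps): Ferraro 96,916.11; Okafor 7,808.12; Halvorsen 46,550.72; Bergstrom 52,272.71; Delacroix 88,452.34.
Capped: Delacroix ($60,150); residual $231,850 reallocated over remaining billable hours 3,415.
Redistributed shares: Ferraro 110,391.83 → $110,390; Okafor 8,893.81 → $8,890; Halvorsen 53,023.38 → $53,020; Bergstrom 59,540.98 → $59,540.
Rounding difference +$10 applied to Ferraro → $110,400.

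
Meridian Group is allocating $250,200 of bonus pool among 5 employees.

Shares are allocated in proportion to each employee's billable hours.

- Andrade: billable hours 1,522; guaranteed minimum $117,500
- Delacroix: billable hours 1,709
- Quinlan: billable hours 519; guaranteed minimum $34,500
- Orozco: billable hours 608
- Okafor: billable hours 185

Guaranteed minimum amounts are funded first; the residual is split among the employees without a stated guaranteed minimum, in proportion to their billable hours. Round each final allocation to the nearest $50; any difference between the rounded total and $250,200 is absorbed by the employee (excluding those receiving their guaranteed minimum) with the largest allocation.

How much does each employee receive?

Fund the minimums — Andrade $117,500; Quinlan $34,500. Balance $98,200.
Balance split over remaining billable hours 2,502: Delacroix 67,075.86 → $67,100; Orozco 23,863.15 → $23,850; Okafor 7,260.99 → $7,250.

Andrade: $117,500; Delacroix: $67,100; Quinlan: $34,500; Orozco: $23,850; Okafor: $7,250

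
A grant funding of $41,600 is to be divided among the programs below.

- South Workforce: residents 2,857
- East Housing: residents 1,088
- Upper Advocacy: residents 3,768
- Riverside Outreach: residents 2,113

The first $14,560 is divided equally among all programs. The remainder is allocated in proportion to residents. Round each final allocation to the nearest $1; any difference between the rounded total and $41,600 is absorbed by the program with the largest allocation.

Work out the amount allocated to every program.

South Workforce: $11,502 · East Housing: $6,634 · Upper Advocacy: $14,009 · Riverside Outreach: $9,455

Equal tier: $14,560 ÷ 4 = $3,640 apiece.
Remainder $27,040 by residents (total 9,826): South Workforce 7,862.13 → $7,862; East Housing 2,994.05 → $2,994; Upper Advocacy 10,369.09 → $10,369; Riverside Outreach 5,814.73 → $5,815.
Totals: South Workforce $3,640 + $7,862 = $11,502; East Housing $3,640 + $2,994 = $6,634; Upper Advocacy $3,640 + $10,369 = $14,009; Riverside Outreach $3,640 + $5,815 = $9,455.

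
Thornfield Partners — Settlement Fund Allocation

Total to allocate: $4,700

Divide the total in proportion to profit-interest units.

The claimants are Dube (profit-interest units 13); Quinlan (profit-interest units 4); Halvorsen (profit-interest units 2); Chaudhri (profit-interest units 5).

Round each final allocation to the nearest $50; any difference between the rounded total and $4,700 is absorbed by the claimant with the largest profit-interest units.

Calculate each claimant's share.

Profit-interest units total: 13 + 4 + 2 + 5 = 24.
Pro-rata amounts: Dube 2,545.83; Quinlan 783.33; Halvorsen 391.67; Chaudhri 979.17.
Rounded to nearest $50: Dube $2,550; Quinlan $800; Halvorsen $400; Chaudhri $1,000. Sum = $4,750.
Difference $4,700 − $4,750 = −$50 applied to largest profit-interest units (Dube): Dube becomes $2,500.

Dube: $2,500; Quinlan: $800; Halvorsen: $400; Chaudhri: $1,000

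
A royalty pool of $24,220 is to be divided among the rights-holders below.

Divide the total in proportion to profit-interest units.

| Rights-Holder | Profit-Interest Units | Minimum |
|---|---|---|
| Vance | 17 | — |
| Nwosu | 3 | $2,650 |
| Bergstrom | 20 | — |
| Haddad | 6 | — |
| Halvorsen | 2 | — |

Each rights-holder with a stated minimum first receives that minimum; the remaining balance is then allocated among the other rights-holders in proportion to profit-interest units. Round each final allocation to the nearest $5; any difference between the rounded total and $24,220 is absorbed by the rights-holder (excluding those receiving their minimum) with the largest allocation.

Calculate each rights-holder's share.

Vance: $8,150 · Nwosu: $2,650 · Bergstrom: $9,585 · Haddad: $2,875 · Halvorsen: $960

Fund the minimums — Nwosu $2,650. Balance $21,570.
Balance split over remaining profit-interest units 45: Vance 8,148.67 → $8,150; Bergstrom 9,586.67 → $9,585; Haddad 2,876.00 → $2,875; Halvorsen 958.67 → $960.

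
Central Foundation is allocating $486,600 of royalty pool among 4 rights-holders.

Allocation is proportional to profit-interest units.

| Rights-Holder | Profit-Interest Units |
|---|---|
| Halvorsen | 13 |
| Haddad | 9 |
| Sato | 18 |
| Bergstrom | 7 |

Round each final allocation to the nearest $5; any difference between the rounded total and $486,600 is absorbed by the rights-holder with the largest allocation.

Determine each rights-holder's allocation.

Total profit-interest units = 47.
Pro-rata amounts: Halvorsen 13/47 × $486,600 = 134,591.49; Haddad 9/47 × $486,600 = 93,178.72; Sato 18/47 × $486,600 = 186,357.45; Bergstrom 7/47 × $486,600 = 72,472.34.
Rounded to nearest $5: Halvorsen $134,590; Haddad $93,180; Sato $186,355; Bergstrom $72,470. Sum = $486,595.
Difference $486,600 − $486,595 = +$5 applied to largest allocation (Sato): Sato becomes $186,360.

Halvorsen: $134,590 · Haddad: $93,180 · Sato: $186,360 · Bergstrom: $72,470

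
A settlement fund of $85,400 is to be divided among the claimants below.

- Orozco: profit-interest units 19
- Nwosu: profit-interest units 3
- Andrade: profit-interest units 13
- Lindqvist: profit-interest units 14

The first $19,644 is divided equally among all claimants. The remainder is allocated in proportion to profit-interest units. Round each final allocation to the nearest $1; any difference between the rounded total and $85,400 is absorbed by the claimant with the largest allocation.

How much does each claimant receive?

Equal tier: $19,644 ÷ 4 = $4,911 apiece.
Remainder $65,756 by profit-interest units (total 49): Orozco 25,497.22 → $25,497; Nwosu 4,025.88 → $4,026; Andrade 17,445.47 → $17,445; Lindqvist 18,787.43 → $18,787.
Rounding difference +$1 on remainder applied to Orozco.
Totals: Orozco $4,911 + $25,498 = $30,409; Nwosu $4,911 + $4,026 = $8,937; Andrade $4,911 + $17,445 = $22,356; Lindqvist $4,911 + $18,787 = $23,698.

Orozco: $30,409 · Nwosu: $8,937 · Andrade: $22,356 · Lindqvist: $23,698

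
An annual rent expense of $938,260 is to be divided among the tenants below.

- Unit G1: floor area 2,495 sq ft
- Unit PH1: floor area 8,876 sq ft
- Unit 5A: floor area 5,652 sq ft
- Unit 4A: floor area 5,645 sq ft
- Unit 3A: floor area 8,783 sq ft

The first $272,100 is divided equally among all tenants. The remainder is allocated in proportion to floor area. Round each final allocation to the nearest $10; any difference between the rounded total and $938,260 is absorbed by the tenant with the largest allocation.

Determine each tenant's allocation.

Equal tier: $272,100 ÷ 5 = $54,420 apiece.
Remainder $666,160 by floor area (total 31,451): Unit G1 52,846.31 → $52,850; Unit PH1 188,001.53 → $188,000; Unit 5A 119,714.36 → $119,710; Unit 4A 119,566.09 → $119,570; Unit 3A 186,031.71 → $186,030.
Totals: Unit G1 $54,420 + $52,850 = $107,270; Unit PH1 $54,420 + $188,000 = $242,420; Unit 5A $54,420 + $119,710 = $174,130; Unit 4A $54,420 + $119,570 = $173,990; Unit 3A $54,420 + $186,030 = $240,450.

Unit G1: $107,270 · Unit PH1: $242,420 · Unit 5A: $174,130 · Unit 4A: $173,990 · Unit 3A: $240,450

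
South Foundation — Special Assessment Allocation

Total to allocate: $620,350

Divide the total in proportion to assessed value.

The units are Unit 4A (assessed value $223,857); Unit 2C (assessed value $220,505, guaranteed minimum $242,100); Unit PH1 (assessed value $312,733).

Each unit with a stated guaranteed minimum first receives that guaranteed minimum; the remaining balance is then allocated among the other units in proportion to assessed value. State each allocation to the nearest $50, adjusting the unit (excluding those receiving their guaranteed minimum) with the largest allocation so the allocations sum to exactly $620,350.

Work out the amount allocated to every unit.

Fund the minimums — Unit 2C $242,100. Remaining pool $378,250.
Remaining pool split over remaining assessed value 536,590: Unit 4A 157,800.02 → $157,800; Unit PH1 220,449.98 → $220,450.

Unit 4A: $157,800 · Unit 2C: $242,100 · Unit PH1: $220,450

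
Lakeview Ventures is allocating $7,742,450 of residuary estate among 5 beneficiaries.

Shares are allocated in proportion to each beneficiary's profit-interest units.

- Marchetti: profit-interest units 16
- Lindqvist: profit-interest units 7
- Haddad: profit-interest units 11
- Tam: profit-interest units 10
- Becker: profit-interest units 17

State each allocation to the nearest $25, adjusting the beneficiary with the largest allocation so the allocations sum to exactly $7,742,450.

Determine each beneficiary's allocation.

Marchetti: $2,030,800 · Lindqvist: $888,475 · Haddad: $1,396,175 · Tam: $1,269,250 · Becker: $2,157,750

Combined profit-interest units = 61.
Proportional shares: Marchetti 16/61 × $7,742,450 = 2,030,806.56; Lindqvist 7/61 × $7,742,450 = 888,477.87; Haddad 11/61 × $7,742,450 = 1,396,179.51; Tam 10/61 × $7,742,450 = 1,269,254.10; Becker 17/61 × $7,742,450 = 2,157,731.97.
After rounding ($25): Marchetti $2,030,800; Lindqvist $888,475; Haddad $1,396,175; Tam $1,269,250; Becker $2,157,725. Sum = $7,742,425.
Difference $7,742,450 − $7,742,425 = +$25 applied to largest allocation (Becker): Becker becomes $2,157,750.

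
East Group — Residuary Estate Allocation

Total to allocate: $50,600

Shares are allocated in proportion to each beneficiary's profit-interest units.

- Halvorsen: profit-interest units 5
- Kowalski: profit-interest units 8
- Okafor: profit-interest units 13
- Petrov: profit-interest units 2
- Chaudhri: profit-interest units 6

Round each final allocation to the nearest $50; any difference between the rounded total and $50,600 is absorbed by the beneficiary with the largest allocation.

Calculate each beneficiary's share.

Halvorsen: $7,450 | Kowalski: $11,900 | Okafor: $19,300 | Petrov: $3,000 | Chaudhri: $8,950

Combined profit-interest units = 34.
Pro-rata amounts: Halvorsen 5/34 × $50,600 = 7,441.18; Kowalski 8/34 × $50,600 = 11,905.88; Okafor 13/34 × $50,600 = 19,347.06; Petrov 2/34 × $50,600 = 2,976.47; Chaudhri 6/34 × $50,600 = 8,929.41.
After rounding ($50): Halvorsen $7,450; Kowalski $11,900; Okafor $19,350; Petrov $3,000; Chaudhri $8,950. Sum = $50,650.
Difference $50,600 − $50,650 = −$50 applied to largest allocation (Okafor): Okafor becomes $19,300.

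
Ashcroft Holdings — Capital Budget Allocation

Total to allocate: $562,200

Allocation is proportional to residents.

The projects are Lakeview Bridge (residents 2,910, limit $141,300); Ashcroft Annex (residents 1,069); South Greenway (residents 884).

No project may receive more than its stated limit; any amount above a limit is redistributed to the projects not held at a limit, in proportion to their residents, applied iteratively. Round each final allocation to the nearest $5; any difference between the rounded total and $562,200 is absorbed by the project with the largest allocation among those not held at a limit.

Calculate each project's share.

Lakeview Bridge: $141,300 · Ashcroft Annex: $230,385 · South Greenway: $190,515

Combined residents = 4,863.
Pro-rata shares before constraints: Lakeview Bridge 336,418.26; Ashcroft Annex 123,584.58; South Greenway 102,197.16.
Cap binds for Lakeview Bridge ($141,300); residual $420,900 reallocated over remaining residents 1,953.
Shares after redistribution: Ashcroft Annex 230,385.10 → $230,385; South Greenway 190,514.90 → $190,515.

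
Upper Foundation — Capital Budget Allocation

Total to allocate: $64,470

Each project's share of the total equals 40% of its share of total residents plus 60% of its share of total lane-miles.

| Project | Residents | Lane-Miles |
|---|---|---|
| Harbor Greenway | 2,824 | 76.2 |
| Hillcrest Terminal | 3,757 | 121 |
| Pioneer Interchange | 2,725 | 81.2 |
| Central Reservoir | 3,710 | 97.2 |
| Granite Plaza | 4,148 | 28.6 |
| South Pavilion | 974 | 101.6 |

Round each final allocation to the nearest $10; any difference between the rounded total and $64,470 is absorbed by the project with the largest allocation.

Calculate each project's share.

Totals — residents 18,138, lane-miles 505.8.
Composite weights (40% residents + 60% lane-miles): Harbor Greenway 0.1527; Hillcrest Terminal 0.2264; Pioneer Interchange 0.1564; Central Reservoir 0.1971; Granite Plaza 0.1254; South Pavilion 0.1420.
Proportional shares: Harbor Greenway 9,842.61; Hillcrest Terminal 14,595.28; Pioneer Interchange 10,084.24; Central Reservoir 12,708.31; Granite Plaza 8,084.73; South Pavilion 9,154.85.
Rounded to nearest $10: Harbor Greenway $9,840; Hillcrest Terminal $14,600; Pioneer Interchange $10,080; Central Reservoir $12,710; Granite Plaza $8,080; South Pavilion $9,150. Sum = $64,460.
Difference $64,470 − $64,460 = +$10 applied to largest allocation (Hillcrest Terminal): Hillcrest Terminal becomes $14,610.

Harbor Greenway: $9,840 | Hillcrest Terminal: $14,610 | Pioneer Interchange: $10,080 | Central Reservoir: $12,710 | Granite Plaza: $8,080 | South Pavilion: $9,150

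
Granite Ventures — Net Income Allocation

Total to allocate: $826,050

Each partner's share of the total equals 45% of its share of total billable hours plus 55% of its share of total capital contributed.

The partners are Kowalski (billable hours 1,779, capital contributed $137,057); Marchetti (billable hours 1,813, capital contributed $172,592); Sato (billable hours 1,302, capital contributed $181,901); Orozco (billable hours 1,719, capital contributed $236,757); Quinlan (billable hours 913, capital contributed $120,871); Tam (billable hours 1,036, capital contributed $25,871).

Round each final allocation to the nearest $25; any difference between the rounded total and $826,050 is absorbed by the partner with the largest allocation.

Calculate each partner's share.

Kowalski: $148,400 | Marchetti: $168,325 | Sato: $150,975 | Orozco: $197,550 | Quinlan: $102,400 | Tam: $58,400

Totals — billable hours 8,562, capital contributed 875,049.
Combined weights (45% billable hours + 55% capital contributed): Kowalski 0.1796; Marchetti 0.2038; Sato 0.1828; Orozco 0.2392; Quinlan 0.1240; Tam 0.0707.
Raw shares: Kowalski 148,396.28; Marchetti 168,322.26; Sato 150,970.25; Orozco 197,555.83; Quinlan 102,394.75; Tam 58,410.62.
Rounded to nearest $25: Kowalski $148,400; Marchetti $168,325; Sato $150,975; Orozco $197,550; Quinlan $102,400; Tam $58,400. Sum = $826,050.
Rounded total matches; no reconciliation needed.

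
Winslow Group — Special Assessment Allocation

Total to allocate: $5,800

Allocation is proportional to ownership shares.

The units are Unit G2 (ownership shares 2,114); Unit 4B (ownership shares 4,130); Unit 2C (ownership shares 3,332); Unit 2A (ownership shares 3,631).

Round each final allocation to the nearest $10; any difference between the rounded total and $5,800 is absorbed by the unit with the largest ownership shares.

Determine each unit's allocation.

Ownership shares total: 13,207.
Raw shares: Unit G2 2,114/13,207 × $5,800 = 928.39; Unit 4B 4,130/13,207 × $5,800 = 1,813.74; Unit 2C 3,332/13,207 × $5,800 = 1,463.28; Unit 2A 3,631/13,207 × $5,800 = 1,594.59.
At nearest $10: Unit G2 $930; Unit 4B $1,810; Unit 2C $1,460; Unit 2A $1,590. Sum = $5,790.
Difference $5,800 − $5,790 = +$10 applied to largest ownership shares (Unit 4B): Unit 4B becomes $1,820.

Unit G2: $930; Unit 4B: $1,820; Unit 2C: $1,460; Unit 2A: $1,590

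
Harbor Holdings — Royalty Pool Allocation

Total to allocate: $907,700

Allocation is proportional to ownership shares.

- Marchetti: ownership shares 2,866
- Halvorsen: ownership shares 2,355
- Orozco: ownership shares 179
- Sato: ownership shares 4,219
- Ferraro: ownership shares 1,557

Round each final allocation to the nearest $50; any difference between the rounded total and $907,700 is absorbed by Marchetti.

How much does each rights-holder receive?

Marchetti: $232,800 · Halvorsen: $191,250 · Orozco: $14,550 · Sato: $342,650 · Ferraro: $126,450

Total ownership shares = 11,176.
Proportional shares: Marchetti 2,866/11,176 × $907,700 = 232,772.75; Halvorsen 2,355/11,176 × $907,700 = 191,270.00; Orozco 179/11,176 × $907,700 = 14,538.14; Sato 4,219/11,176 × $907,700 = 342,661.62; Ferraro 1,557/11,176 × $907,700 = 126,457.49.
Rounded to nearest $50: Marchetti $232,750; Halvorsen $191,250; Orozco $14,550; Sato $342,650; Ferraro $126,450. Sum = $907,650.
Difference $907,700 − $907,650 = +$50 applied to Marchetti: Marchetti becomes $232,800.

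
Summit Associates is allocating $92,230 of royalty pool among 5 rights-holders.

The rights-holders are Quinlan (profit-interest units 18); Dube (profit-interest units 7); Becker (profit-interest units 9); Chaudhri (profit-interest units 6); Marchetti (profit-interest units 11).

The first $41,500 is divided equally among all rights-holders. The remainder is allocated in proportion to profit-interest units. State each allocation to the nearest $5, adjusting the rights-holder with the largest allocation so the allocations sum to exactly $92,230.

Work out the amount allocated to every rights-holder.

Quinlan: $26,205 · Dube: $15,265 · Becker: $17,250 · Chaudhri: $14,270 · Marchetti: $19,240

First tranche $41,500 split equally: $8,300 each.
Remainder $50,730 by profit-interest units (total 51): Quinlan 17,904.71 → $17,905; Dube 6,962.94 → $6,965; Becker 8,952.35 → $8,950; Chaudhri 5,968.24 → $5,970; Marchetti 10,941.76 → $10,940.
Totals: Quinlan $8,300 + $17,905 = $26,205; Dube $8,300 + $6,965 = $15,265; Becker $8,300 + $8,950 = $17,250; Chaudhri $8,300 + $5,970 = $14,270; Marchetti $8,300 + $10,940 = $19,240.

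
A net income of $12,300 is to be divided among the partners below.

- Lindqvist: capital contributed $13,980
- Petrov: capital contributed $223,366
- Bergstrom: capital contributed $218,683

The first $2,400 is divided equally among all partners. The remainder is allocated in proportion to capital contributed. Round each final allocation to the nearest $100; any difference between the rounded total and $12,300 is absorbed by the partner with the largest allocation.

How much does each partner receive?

Lindqvist: $1,100 | Petrov: $5,700 | Bergstrom: $5,500

First tranche $2,400 split equally: $800 each.
Remainder $9,900 by capital contributed (total 456,029): Lindqvist 303.49 → $300; Petrov 4,849.09 → $4,800; Bergstrom 4,747.42 → $4,700.
Rounding difference +$100 on remainder applied to Petrov.
Totals: Lindqvist $800 + $300 = $1,100; Petrov $800 + $4,900 = $5,700; Bergstrom $800 + $4,700 = $5,500.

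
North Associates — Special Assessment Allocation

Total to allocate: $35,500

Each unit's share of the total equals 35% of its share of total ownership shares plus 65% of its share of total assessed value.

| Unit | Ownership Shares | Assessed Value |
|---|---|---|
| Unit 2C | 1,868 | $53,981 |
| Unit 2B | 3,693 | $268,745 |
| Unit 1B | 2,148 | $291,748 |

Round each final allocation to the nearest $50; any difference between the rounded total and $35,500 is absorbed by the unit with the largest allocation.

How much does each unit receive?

Ownership shares total 7,709; assessed value total 614,474.
Blended shares (35% ownership shares + 65% assessed value): Unit 2C 0.1419; Unit 2B 0.4520; Unit 1B 0.4061.
Unrounded shares: Unit 2C 5,037.87; Unit 2B 16,044.23; Unit 1B 14,417.89.
After rounding ($50): Unit 2C $5,050; Unit 2B $16,050; Unit 1B $14,400. Sum = $35,500.
No rounding difference to absorb.

Unit 2C: $5,050 · Unit 2B: $16,050 · Unit 1B: $14,400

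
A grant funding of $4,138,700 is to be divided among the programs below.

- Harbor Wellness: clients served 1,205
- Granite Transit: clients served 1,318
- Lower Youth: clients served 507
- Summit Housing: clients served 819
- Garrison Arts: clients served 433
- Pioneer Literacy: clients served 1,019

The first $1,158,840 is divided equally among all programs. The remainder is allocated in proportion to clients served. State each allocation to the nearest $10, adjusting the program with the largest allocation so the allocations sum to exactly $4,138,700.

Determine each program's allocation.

Harbor Wellness: $870,510 | Granite Transit: $934,030 | Lower Youth: $478,140 | Summit Housing: $653,530 | Garrison Arts: $436,540 | Pioneer Literacy: $765,950

$1,158,840 shared equally gives $193,140 per program.
Remainder $2,979,860 by clients served (total 5,301): Harbor Wellness 677,368.67 → $677,370; Granite Transit 740,889.55 → $740,890; Lower Youth 285,000.76 → $285,000; Summit Housing 460,385.84 → $460,390; Garrison Arts 243,403.01 → $243,400; Pioneer Literacy 572,812.18 → $572,810.
Totals: Harbor Wellness $193,140 + $677,370 = $870,510; Granite Transit $193,140 + $740,890 = $934,030; Lower Youth $193,140 + $285,000 = $478,140; Summit Housing $193,140 + $460,390 = $653,530; Garrison Arts $193,140 + $243,400 = $436,540; Pioneer Literacy $193,140 + $572,810 = $765,950.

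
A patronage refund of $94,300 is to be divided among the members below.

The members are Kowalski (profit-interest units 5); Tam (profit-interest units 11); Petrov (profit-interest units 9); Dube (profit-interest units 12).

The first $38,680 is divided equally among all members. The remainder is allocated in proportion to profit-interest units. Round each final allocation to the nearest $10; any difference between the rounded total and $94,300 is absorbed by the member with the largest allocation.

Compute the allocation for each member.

Kowalski: $17,190 | Tam: $26,210 | Petrov: $23,200 | Dube: $27,700

Equal tier: $38,680 ÷ 4 = $9,670 apiece.
Remainder $55,620 by profit-interest units (total 37): Kowalski 7,516.22 → $7,520; Tam 16,535.68 → $16,540; Petrov 13,529.19 → $13,530; Dube 18,038.92 → $18,040.
Rounding difference −$10 on remainder applied to Dube.
Totals: Kowalski $9,670 + $7,520 = $17,190; Tam $9,670 + $16,540 = $26,210; Petrov $9,670 + $13,530 = $23,200; Dube $9,670 + $18,030 = $27,700.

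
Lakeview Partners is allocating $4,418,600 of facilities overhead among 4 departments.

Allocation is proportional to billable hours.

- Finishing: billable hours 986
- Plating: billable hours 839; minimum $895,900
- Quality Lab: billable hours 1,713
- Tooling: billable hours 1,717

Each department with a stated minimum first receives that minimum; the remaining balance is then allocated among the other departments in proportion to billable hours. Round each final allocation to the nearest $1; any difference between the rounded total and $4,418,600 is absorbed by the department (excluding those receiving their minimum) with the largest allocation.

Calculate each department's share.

Guaranteed amounts: Plating $895,900. Remaining pool $3,522,700.
Remaining pool split over remaining billable hours 4,416: Finishing 786,544.88 → $786,545; Quality Lab 1,366,482.13 → $1,366,482; Tooling 1,369,672.98 → $1,369,673.

Finishing: $786,545 · Plating: $895,900 · Quality Lab: $1,366,482 · Tooling: $1,369,673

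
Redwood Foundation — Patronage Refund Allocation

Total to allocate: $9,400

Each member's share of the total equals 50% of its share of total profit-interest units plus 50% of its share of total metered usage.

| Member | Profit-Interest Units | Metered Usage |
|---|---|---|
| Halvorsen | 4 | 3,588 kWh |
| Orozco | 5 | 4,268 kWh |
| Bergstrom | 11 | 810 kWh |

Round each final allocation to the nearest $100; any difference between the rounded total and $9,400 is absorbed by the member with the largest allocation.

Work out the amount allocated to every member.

Profit-interest units total 20; metered usage total 8,666.
Blended shares (50% profit-interest units + 50% metered usage): Halvorsen 0.3070; Orozco 0.3712; Bergstrom 0.3217.
Pro-rata amounts: Halvorsen 2,885.95; Orozco 3,489.75; Bergstrom 3,024.30.
At nearest $100: Halvorsen $2,900; Orozco $3,500; Bergstrom $3,000. Sum = $9,400.
Rounded total matches; no reconciliation needed.

Halvorsen: $2,900 · Orozco: $3,500 · Bergstrom: $3,000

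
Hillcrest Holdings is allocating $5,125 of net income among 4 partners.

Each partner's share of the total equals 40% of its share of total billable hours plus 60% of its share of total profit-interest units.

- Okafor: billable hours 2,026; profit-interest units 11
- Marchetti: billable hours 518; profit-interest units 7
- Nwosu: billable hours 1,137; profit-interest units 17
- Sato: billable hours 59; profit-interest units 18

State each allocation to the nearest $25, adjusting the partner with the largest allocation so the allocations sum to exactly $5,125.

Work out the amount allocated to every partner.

Billable hours total 3,740; profit-interest units total 53.
Combined weights (40% billable hours + 60% profit-interest units): Okafor 0.3412; Marchetti 0.1346; Nwosu 0.3141; Sato 0.2101.
Pro-rata amounts: Okafor 1,748.72; Marchetti 690.06; Nwosu 1,609.54; Sato 1,076.68.
At nearest $25: Okafor $1,750; Marchetti $700; Nwosu $1,600; Sato $1,075. Sum = $5,125.
Sum already equals the total — no adjustment.

Okafor: $1,750 | Marchetti: $700 | Nwosu: $1,600 | Sato: $1,075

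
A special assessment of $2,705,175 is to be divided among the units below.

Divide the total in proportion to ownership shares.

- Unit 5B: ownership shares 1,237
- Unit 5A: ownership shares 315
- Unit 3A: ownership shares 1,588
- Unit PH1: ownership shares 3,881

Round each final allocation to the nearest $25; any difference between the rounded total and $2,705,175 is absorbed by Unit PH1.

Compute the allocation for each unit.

Sum of ownership shares: 7,021.
Pro-rata amounts: Unit 5B 1,237/7,021 × $2,705,175 = 476,613.23; Unit 5A 315/7,021 × $2,705,175 = 121,368.77; Unit 3A 1,588/7,021 × $2,705,175 = 611,852.71; Unit PH1 3,881/7,021 × $2,705,175 = 1,495,340.29.
At nearest $25: Unit 5B $476,625; Unit 5A $121,375; Unit 3A $611,850; Unit PH1 $1,495,350. Sum = $2,705,200.
Difference $2,705,175 − $2,705,200 = −$25 applied to Unit PH1: Unit PH1 becomes $1,495,325.

Unit 5B: $476,625; Unit 5A: $121,375; Unit 3A: $611,850; Unit PH1: $1,495,325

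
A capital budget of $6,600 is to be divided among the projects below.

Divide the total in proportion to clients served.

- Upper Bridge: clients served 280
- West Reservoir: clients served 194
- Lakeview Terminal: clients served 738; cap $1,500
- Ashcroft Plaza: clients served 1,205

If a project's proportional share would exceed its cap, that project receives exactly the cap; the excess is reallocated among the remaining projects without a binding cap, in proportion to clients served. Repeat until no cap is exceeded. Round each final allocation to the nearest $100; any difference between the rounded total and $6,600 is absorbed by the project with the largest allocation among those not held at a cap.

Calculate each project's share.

Combined clients served = 2,417.
Unconstrained shares: Upper Bridge 764.58; West Reservoir 529.75; Lakeview Terminal 2,015.23; Ashcroft Plaza 3,290.44.
Held at cap: Lakeview Terminal ($1,500); remaining pool $5,100 reallocated over remaining clients served 1,679.
Shares after redistribution: Upper Bridge 850.51 → $900; West Reservoir 589.28 → $600; Ashcroft Plaza 3,660.21 → $3,700.
Rounding difference −$100 applied to Ashcroft Plaza → $3,600.

Upper Bridge: $900; West Reservoir: $600; Lakeview Terminal: $1,500; Ashcroft Plaza: $3,600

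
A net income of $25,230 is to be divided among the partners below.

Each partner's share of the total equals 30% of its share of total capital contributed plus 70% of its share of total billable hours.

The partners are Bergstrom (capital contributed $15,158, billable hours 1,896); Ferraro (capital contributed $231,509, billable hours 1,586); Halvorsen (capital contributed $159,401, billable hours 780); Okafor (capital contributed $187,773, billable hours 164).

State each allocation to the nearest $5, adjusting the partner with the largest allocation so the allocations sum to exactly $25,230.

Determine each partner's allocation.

Capital contributed total 593,841; billable hours total 4,426.
Combined weights (30% capital contributed + 70% billable hours): Bergstrom 0.3075; Ferraro 0.3678; Halvorsen 0.2039; Okafor 0.1208.
Unrounded shares: Bergstrom 7,758.78; Ferraro 9,279.37; Halvorsen 5,144.12; Okafor 3,047.73.
At nearest $5: Bergstrom $7,760; Ferraro $9,280; Halvorsen $5,145; Okafor $3,050. Sum = $25,235.
Difference $25,230 − $25,235 = −$5 applied to largest allocation (Ferraro): Ferraro becomes $9,275.

Bergstrom: $7,760; Ferraro: $9,275; Halvorsen: $5,145; Okafor: $3,050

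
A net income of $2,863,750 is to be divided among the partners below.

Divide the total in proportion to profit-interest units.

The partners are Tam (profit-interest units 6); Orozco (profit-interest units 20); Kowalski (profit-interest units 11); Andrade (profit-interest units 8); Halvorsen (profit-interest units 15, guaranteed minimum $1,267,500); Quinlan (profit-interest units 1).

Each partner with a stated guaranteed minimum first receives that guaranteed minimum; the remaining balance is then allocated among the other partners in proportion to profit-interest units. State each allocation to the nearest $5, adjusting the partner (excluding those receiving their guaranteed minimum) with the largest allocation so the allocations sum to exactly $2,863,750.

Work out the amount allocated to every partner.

Fund the minimums — Halvorsen $1,267,500. Residual $1,596,250.
Residual split over remaining profit-interest units 46: Tam 208,206.52 → $208,205; Orozco 694,021.74 → $694,020; Kowalski 381,711.96 → $381,710; Andrade 277,608.70 → $277,610; Quinlan 34,701.09 → $34,700.
Rounding difference +$5 applied to Orozco → $694,025.

Tam: $208,205 | Orozco: $694,025 | Kowalski: $381,710 | Andrade: $277,610 | Halvorsen: $1,267,500 | Quinlan: $34,700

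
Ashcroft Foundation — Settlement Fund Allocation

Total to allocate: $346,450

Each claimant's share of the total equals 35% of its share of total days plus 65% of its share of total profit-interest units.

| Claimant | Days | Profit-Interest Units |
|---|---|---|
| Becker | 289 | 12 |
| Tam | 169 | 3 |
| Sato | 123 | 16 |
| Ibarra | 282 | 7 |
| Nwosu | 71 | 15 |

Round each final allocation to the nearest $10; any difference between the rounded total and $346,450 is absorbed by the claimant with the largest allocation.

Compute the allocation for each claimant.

Becker: $88,510 | Tam: $34,690 | Sato: $83,950 | Ibarra: $66,350 | Nwosu: $72,950

Totals — days 934, profit-interest units 53.
Composite weights (35% days + 65% profit-interest units): Becker 0.2555; Tam 0.1001; Sato 0.2423; Ibarra 0.1915; Nwosu 0.2106.
Pro-rata amounts: Becker 88,506.70; Tam 34,687.34; Sato 83,951.24; Ibarra 66,353.34; Nwosu 72,951.37.
At nearest $10: Becker $88,510; Tam $34,690; Sato $83,950; Ibarra $66,350; Nwosu $72,950. Sum = $346,450.
Rounded total matches; no reconciliation needed.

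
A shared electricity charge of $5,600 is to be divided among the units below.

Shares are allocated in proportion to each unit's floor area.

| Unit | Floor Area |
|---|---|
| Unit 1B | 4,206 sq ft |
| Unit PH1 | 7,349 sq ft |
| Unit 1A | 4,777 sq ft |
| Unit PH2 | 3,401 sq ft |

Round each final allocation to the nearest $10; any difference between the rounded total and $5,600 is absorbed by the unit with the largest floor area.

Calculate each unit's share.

Unit 1B: $1,190; Unit PH1: $2,080; Unit 1A: $1,360; Unit PH2: $970

Total floor area = 19,733.
Proportional shares: Unit 1B 4,206/19,733 × $5,600 = 1,193.61; Unit PH1 7,349/19,733 × $5,600 = 2,085.56; Unit 1A 4,777/19,733 × $5,600 = 1,355.66; Unit PH2 3,401/19,733 × $5,600 = 965.16.
After rounding ($10): Unit 1B $1,190; Unit PH1 $2,090; Unit 1A $1,360; Unit PH2 $970. Sum = $5,610.
Difference $5,600 − $5,610 = −$10 applied to largest floor area (Unit PH1): Unit PH1 becomes $2,080.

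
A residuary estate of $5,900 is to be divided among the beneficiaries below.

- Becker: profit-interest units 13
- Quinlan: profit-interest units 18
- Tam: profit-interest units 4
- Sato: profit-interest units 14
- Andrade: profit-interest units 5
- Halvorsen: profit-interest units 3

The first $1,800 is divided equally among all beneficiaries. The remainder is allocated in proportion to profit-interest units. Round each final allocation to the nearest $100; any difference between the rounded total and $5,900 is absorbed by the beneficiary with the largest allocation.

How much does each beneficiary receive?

Becker: $1,200 | Quinlan: $1,600 | Tam: $600 | Sato: $1,300 | Andrade: $700 | Halvorsen: $500

First tranche $1,800 split equally: $300 each.
Remainder $4,100 by profit-interest units (total 57): Becker 935.09 → $900; Quinlan 1,294.74 → $1,300; Tam 287.72 → $300; Sato 1,007.02 → $1,000; Andrade 359.65 → $400; Halvorsen 215.79 → $200.
Totals: Becker $300 + $900 = $1,200; Quinlan $300 + $1,300 = $1,600; Tam $300 + $300 = $600; Sato $300 + $1,000 = $1,300; Andrade $300 + $400 = $700; Halvorsen $300 + $200 = $500.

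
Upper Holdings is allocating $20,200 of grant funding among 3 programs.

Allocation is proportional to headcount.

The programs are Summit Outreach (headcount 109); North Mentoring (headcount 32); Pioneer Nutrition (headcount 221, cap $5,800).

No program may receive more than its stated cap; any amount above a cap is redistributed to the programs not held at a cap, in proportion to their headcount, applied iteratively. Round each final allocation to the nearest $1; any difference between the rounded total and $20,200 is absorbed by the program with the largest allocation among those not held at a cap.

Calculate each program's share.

Summit Outreach: $11,132; North Mentoring: $3,268; Pioneer Nutrition: $5,800

Total headcount = 362.
Unconstrained shares: Summit Outreach 6,082.32; North Mentoring 1,785.64; Pioneer Nutrition 12,332.04.
Held at cap: Pioneer Nutrition ($5,800); remaining pool $14,400 reallocated over remaining headcount 141.
Shares after redistribution: Summit Outreach 11,131.91 → $11,132; North Mentoring 3,268.09 → $3,268.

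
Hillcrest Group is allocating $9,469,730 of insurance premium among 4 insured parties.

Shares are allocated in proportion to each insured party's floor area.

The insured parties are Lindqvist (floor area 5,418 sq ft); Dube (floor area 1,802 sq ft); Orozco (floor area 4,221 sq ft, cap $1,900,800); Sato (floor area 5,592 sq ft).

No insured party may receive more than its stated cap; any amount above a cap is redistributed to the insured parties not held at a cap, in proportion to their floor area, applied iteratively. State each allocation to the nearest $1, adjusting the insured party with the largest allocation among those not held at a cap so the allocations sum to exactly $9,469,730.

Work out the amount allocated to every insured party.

Total floor area = 17,033.
Pro-rata shares before constraints: Lindqvist 3,012,211.42; Dube 1,001,846.62; Orozco 2,346,722.85; Sato 3,108,949.11.
Cap binds for Orozco ($1,900,800); balance $7,568,930 reallocated over remaining floor area 12,812.
Remaining shares: Lindqvist 3,200,785.42 → $3,200,785; Dube 1,064,565.40 → $1,064,565; Sato 3,303,579.19 → $3,303,579.
Rounding difference +$1 applied to Sato → $3,303,580.

Lindqvist: $3,200,785; Dube: $1,064,565; Orozco: $1,900,800; Sato: $3,303,580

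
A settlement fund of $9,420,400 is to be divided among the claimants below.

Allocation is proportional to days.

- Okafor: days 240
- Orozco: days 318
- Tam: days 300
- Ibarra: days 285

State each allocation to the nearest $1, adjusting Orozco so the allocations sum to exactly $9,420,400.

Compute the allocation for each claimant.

Total days = 1,143.
Unrounded shares: Okafor 240/1,143 × $9,420,400 = 1,978,036.75; Orozco 318/1,143 × $9,420,400 = 2,620,898.69; Tam 300/1,143 × $9,420,400 = 2,472,545.93; Ibarra 285/1,143 × $9,420,400 = 2,348,918.64.
Rounded to nearest $1: Okafor $1,978,037; Orozco $2,620,899; Tam $2,472,546; Ibarra $2,348,919. Sum = $9,420,401.
Difference $9,420,400 − $9,420,401 = −$1 applied to Orozco: Orozco becomes $2,620,898.

Okafor: $1,978,037 | Orozco: $2,620,898 | Tam: $2,472,546 | Ibarra: $2,348,919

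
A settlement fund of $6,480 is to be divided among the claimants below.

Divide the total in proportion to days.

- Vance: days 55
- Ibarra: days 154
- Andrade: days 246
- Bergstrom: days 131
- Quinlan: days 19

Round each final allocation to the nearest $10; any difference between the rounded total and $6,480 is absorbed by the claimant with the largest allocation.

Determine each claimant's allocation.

Vance: $590; Ibarra: $1,650; Andrade: $2,640; Bergstrom: $1,400; Quinlan: $200

Combined days = 605.
Pro-rata amounts: Vance 55/605 × $6,480 = 589.09; Ibarra 154/605 × $6,480 = 1,649.45; Andrade 246/605 × $6,480 = 2,634.84; Bergstrom 131/605 × $6,480 = 1,403.11; Quinlan 19/605 × $6,480 = 203.50.
Rounded to nearest $10: Vance $590; Ibarra $1,650; Andrade $2,630; Bergstrom $1,400; Quinlan $200. Sum = $6,470.
Difference $6,480 − $6,470 = +$10 applied to largest allocation (Andrade): Andrade becomes $2,640.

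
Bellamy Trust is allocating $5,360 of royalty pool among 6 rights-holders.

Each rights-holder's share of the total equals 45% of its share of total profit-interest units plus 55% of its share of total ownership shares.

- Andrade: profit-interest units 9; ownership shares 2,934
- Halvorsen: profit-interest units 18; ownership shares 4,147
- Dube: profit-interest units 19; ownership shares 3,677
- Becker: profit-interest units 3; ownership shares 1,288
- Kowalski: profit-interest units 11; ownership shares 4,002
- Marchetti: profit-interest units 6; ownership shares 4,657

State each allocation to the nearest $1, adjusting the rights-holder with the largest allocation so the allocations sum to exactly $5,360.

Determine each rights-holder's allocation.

Profit-interest units total 66; ownership shares total 20,705.
Composite weights (45% profit-interest units + 55% ownership shares): Andrade 0.1393; Halvorsen 0.2329; Dube 0.2272; Becker 0.0547; Kowalski 0.1813; Marchetti 0.1646.
Proportional shares: Andrade 746.66; Halvorsen 1,248.27; Dube 1,217.90; Becker 293.02; Kowalski 971.81; Marchetti 882.34.
After rounding ($1): Andrade $747; Halvorsen $1,248; Dube $1,218; Becker $293; Kowalski $972; Marchetti $882. Sum = $5,360.
Sum already equals the total — no adjustment.

Andrade: $747 · Halvorsen: $1,248 · Dube: $1,218 · Becker: $293 · Kowalski: $972 · Marchetti: $882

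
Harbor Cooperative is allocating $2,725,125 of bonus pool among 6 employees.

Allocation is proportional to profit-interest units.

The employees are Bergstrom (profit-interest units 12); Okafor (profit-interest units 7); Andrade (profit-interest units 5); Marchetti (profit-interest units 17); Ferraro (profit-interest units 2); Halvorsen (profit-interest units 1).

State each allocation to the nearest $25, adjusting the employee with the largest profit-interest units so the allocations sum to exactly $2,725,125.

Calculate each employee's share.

Profit-interest units total: 44.
Raw shares: Bergstrom 12/44 × $2,725,125 = 743,215.91; Okafor 7/44 × $2,725,125 = 433,542.61; Andrade 5/44 × $2,725,125 = 309,673.30; Marchetti 17/44 × $2,725,125 = 1,052,889.20; Ferraro 2/44 × $2,725,125 = 123,869.32; Halvorsen 1/44 × $2,725,125 = 61,934.66.
After rounding ($25): Bergstrom $743,225; Okafor $433,550; Andrade $309,675; Marchetti $1,052,900; Ferraro $123,875; Halvorsen $61,925. Sum = $2,725,150.
Difference $2,725,125 − $2,725,150 = −$25 applied to largest profit-interest units (Marchetti): Marchetti becomes $1,052,875.

Bergstrom: $743,225 | Okafor: $433,550 | Andrade: $309,675 | Marchetti: $1,052,875 | Ferraro: $123,875 | Halvorsen: $61,925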